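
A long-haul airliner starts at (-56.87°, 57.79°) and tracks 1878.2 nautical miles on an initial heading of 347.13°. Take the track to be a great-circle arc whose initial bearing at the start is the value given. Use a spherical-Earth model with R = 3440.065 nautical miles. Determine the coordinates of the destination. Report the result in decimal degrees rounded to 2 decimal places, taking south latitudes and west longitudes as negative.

Central angle δ = d/R = 0.545978 rad.
Start latitude φ₁ = -0.992569 rad; initial bearing θ = 6.058561 rad.
Applying the spherical law of cosines for sides, sin φ₂ = sin φ₁ cos δ + cos φ₁ sin δ cos θ = -0.439023, so φ₂ = -26.04°.
Δλ = atan2( sin θ sin δ cos φ₁ , cos δ − sin φ₁ sin φ₂ ) = atan2(-0.063212, 0.486968) = -0.129086 rad = -7.40°.
λ₂ = 57.79° + -7.40° = 50.39°.

latitude -26.04°, longitude 50.39°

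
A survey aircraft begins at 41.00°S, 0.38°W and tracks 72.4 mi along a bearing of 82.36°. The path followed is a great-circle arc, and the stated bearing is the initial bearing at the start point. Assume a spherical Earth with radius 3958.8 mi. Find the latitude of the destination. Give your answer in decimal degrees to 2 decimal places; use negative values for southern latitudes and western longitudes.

δ = 72.4/3958.8 = 0.018288 rad (1.0478°).
With φ₁ = -41.00° = -0.715585 rad and θ = 82.36° = 1.437453 rad:
Applying the spherical law of cosines for sides, sin φ₂ = sin φ₁ cos δ + cos φ₁ sin δ cos θ = -0.654114, so φ₂ = -40.85°.
Then Δλ = atan2(0.013679, 0.570695) = 0.023965 rad, from sin θ sin δ cos φ₁ over cos δ − sin φ₁ sin φ₂.
λ₂ = -0.38° + 1.37° = 0.99°.

latitude -40.85°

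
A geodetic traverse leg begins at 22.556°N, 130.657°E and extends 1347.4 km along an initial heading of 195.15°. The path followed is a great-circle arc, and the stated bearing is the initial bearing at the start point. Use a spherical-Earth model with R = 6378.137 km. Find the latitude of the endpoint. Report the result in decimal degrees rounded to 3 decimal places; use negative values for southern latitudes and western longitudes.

latitude 10.844°

Central angle δ = d/R = 0.211253 rad.
Start latitude φ₁ = 0.393676 rad; initial bearing θ = 3.406010 rad.
Destination latitude: φ₂ = arcsin( sin φ₁ cos δ + cos φ₁ sin δ cos θ ) = arcsin(0.188144) = 10.844°.
Then Δλ = atan2(-0.050609, 0.905600) = -0.055826 rad, from sin θ sin δ cos φ₁ over cos δ − sin φ₁ sin φ₂.
λ₂ = λ₁ + Δλ = 127.458°.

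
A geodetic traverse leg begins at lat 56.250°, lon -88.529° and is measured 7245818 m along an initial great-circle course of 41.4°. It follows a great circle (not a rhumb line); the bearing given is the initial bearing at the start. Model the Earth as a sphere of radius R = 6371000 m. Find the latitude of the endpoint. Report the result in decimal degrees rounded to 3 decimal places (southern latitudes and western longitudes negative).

δ = 7245818/6371000 = 1.137313 rad (65.1632°).
Start latitude φ₁ = 0.981748 rad; initial bearing θ = 0.722566 rad.
Applying the spherical law of cosines for sides, sin φ₂ = sin φ₁ cos δ + cos φ₁ sin δ cos θ = 0.727441, so φ₂ = 46.672°.
For the longitude increment, Δλ = atan2( sin θ sin δ cos φ₁, cos δ − sin φ₁ sin φ₂ ) = atan2(0.333423, -0.184810) = 118.999°.
Hence λ₂ = -88.529° + 118.999° = 30.470°.

latitude 46.672°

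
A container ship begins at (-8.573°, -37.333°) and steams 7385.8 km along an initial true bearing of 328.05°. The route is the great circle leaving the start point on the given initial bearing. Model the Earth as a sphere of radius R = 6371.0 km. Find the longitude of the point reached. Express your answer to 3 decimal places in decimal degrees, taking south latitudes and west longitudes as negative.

longitude -80.812°

Angular distance δ = d/R = 7385.8 / 6371 = 1.159284 rad.
Start latitude φ₁ = -0.149627 rad; initial bearing θ = 5.725553 rad.
Applying the spherical law of cosines for sides, sin φ₂ = sin φ₁ cos δ + cos φ₁ sin δ cos θ = 0.709358, so φ₂ = 45.183°.
Then Δλ = atan2(-0.479583, 0.505739) = -0.758858 rad, from sin θ sin δ cos φ₁ over cos δ − sin φ₁ sin φ₂.
Hence λ₂ = -37.333° + -43.479° = -80.812°.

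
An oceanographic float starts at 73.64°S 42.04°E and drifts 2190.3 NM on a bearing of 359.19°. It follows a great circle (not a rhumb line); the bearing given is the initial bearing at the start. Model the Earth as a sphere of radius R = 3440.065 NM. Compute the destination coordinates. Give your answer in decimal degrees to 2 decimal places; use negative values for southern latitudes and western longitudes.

latitude -37.16°, longitude 41.44°

δ = 2190.3/3440.065 = 0.636703 rad (36.4804°).
With φ₁ = -73.64° = -1.285260 rad and θ = 359.19° = 6.269048 rad:
sin φ₂ = sin φ₁ cos δ + cos φ₁ sin δ cos θ = (-0.959511)(0.804060) + (0.281672)(0.594548)(0.999900) = -0.604054
φ₂ = asin(-0.604054) = -0.648578 rad = -37.16°.
Δλ = atan2( sin θ sin δ cos φ₁ , cos δ − sin φ₁ sin φ₂ ) = atan2(-0.002367, 0.224464) = -0.010547 rad = -0.60°.
Hence λ₂ = 42.04° + -0.60° = 41.44°.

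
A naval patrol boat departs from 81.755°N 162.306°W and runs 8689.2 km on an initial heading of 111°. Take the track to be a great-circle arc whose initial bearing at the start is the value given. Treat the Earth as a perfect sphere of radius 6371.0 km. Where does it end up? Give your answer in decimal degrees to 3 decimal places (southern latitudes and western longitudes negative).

Central angle δ = d/R = 1.363868 rad.
With φ₁ = 81.755° = 1.426894 rad and θ = 111° = 1.937315 rad:
Applying the spherical law of cosines for sides, sin φ₂ = sin φ₁ cos δ + cos φ₁ sin δ cos θ = 0.153036, so φ₂ = 8.803°.
Δλ = atan2( sin θ sin δ cos φ₁ , cos δ − sin φ₁ sin φ₂ ) = atan2(0.131025, 0.054001) = 1.179865 rad = 67.601°.
λ₂ = -162.306° + 67.601° = -94.705°.

latitude 8.803°, longitude -94.705°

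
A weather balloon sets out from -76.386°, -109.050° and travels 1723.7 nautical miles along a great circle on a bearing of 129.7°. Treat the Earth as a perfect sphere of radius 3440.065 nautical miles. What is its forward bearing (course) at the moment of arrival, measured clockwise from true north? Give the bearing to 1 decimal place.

final bearing 28.4°

Angular distance δ = d/R = 1723.7 / 3440.065 = 0.501066 rad.
With φ₁ = -76.386° = -1.333187 rad and θ = 129.7° = 2.263692 rad:
Applying the spherical law of cosines for sides, sin φ₂ = sin φ₁ cos δ + cos φ₁ sin δ cos θ = -0.924652, so φ₂ = -67.616°.
Then Δλ = atan2(0.086994, -0.021602) = 1.814185 rad, from sin θ sin δ cos φ₁ over cos δ − sin φ₁ sin φ₂.
Hence λ₂ = -109.050° + 103.945° = -5.105°.
The forward bearing on arrival equals the back-azimuth from the destination plus 180°.
Back-azimuth from P₂ (-67.6°, -5.1°) to P₁ (-76.4°, -109.0°), with Δλ' = λ₁ − λ₂ = -103.9°: atan2( sin Δλ' cos φ₁ , cos φ₂ sin φ₁ − sin φ₂ cos φ₁ cos Δλ' ) = 208.4°.
Final bearing = (208.4° + 180°) mod 360° = 28.4°.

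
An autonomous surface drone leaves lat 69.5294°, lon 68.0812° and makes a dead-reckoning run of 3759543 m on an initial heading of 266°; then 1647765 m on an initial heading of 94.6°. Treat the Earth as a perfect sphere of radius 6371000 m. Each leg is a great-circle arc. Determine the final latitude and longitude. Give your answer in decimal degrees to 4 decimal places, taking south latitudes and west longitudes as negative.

latitude 46.5677°, longitude 30.3453°

Apply the spherical direct solution leg by leg, carrying full precision between legs.
Leg 1: from (69.5294°, 68.0812°), δ = 3759543/6371000 = 0.590102 rad, θ = 266° → φ = 49.8928°, λ = 8.5792°.
Leg 2: from (49.8928°, 8.5792°), δ = 1647765/6371000 = 0.258635 rad, θ = 94.6° → φ = 46.5677°, λ = 30.3453°.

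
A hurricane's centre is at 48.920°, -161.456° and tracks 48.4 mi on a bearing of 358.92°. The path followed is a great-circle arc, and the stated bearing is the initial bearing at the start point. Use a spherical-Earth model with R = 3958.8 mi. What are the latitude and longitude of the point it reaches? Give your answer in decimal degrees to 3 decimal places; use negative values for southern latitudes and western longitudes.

δ = 48.4/3958.8 = 0.012226 rad (0.7005°).
Converting: φ₁ = 0.853815 rad, θ = 6.264336 rad.
sin φ₂ = sin φ₁ cos δ + cos φ₁ sin δ cos θ = (0.753793)(0.999925) + (0.657112)(0.012226)(0.999822) = 0.761769
φ₂ = asin(0.761769) = 0.866039 rad = 49.620°.
Δλ = atan2( sin θ sin δ cos φ₁ , cos δ − sin φ₁ sin φ₂ ) = atan2(-0.000151, 0.425710) = -0.000356 rad = -0.020°.
Hence λ₂ = -161.456° + -0.020° = -161.476°.

latitude 49.620°, longitude -161.476°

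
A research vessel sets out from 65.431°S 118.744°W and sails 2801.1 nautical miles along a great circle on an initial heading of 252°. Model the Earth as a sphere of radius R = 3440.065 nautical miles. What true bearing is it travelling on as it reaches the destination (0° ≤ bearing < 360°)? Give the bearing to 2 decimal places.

Angular distance δ = d/R = 2801.1 / 3440.065 = 0.814258 rad.
Converting: φ₁ = -1.141986 rad, θ = 4.398230 rad.
sin φ₂ = sin φ₁ cos δ + cos φ₁ sin δ cos θ = (-0.909461)(0.686408) + (0.415789)(0.727216)(-0.309017) = -0.717699
φ₂ = asin(-0.717699) = -0.800492 rad = -45.865°.
Then Δλ = atan2(-0.287569, 0.033689) = -1.454176 rad, from sin θ sin δ cos φ₁ over cos δ − sin φ₁ sin φ₂.
λ₂ = -118.744° + -83.318° = -202.062°, normalized to (−180°, 180°] → 157.938°.
The forward bearing on arrival equals the back-azimuth from the destination plus 180°.
Back-azimuth from P₂ (-45.86°, 157.94°) to P₁ (-65.43°, -118.74°), with Δλ' = λ₁ − λ₂ = -276.68°: atan2( sin Δλ' cos φ₁ , cos φ₂ sin φ₁ − sin φ₂ cos φ₁ cos Δλ' ) = 145.40°.
Final bearing = (145.40° + 180°) mod 360° = 325.40°.

final bearing 325.40°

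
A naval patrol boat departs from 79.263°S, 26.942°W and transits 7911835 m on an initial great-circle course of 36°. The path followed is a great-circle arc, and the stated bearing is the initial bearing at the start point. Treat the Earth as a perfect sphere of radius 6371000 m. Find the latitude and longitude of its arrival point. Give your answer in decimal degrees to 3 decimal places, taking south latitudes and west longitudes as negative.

latitude -10.064°, longitude 7.458°

δ = 7911835/6371000 = 1.241851 rad (71.1528°).
Start latitude φ₁ = -1.383400 rad; initial bearing θ = 0.628319 rad.
Destination latitude: φ₂ = arcsin( sin φ₁ cos δ + cos φ₁ sin δ cos θ ) = arcsin(-0.174749) = -10.064°.
Then Δλ = atan2(0.103634, 0.151355) = 0.600389 rad, from sin θ sin δ cos φ₁ over cos δ − sin φ₁ sin φ₂.
λ₂ = λ₁ + Δλ = 7.458°.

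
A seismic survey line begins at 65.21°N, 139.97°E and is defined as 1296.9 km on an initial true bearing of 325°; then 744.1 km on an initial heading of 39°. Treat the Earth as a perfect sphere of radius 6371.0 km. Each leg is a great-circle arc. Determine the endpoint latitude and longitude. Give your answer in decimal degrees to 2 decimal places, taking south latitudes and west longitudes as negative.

latitude 77.91°, longitude 136.45°

Apply the spherical direct solution leg by leg, carrying full precision between legs.
Leg 1: from (65.21°, 139.97°), δ = 1296.9/6371 = 0.203563 rad, θ = 325° → φ = 73.44°, λ = 115.96°.
Leg 2: from (73.44°, 115.96°), δ = 744.1/6371 = 0.116795 rad, θ = 39° → φ = 77.91°, λ = 136.45°.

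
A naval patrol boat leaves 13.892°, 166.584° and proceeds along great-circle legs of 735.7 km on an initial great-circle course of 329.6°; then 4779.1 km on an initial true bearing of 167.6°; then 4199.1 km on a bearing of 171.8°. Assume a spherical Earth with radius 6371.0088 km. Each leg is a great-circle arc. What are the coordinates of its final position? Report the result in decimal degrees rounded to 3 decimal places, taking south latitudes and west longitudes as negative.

Apply the spherical direct solution leg by leg, carrying full precision between legs.
Leg 1: from (13.892°, 166.584°), δ = 735.7/6371.0088 = 0.115476 rad, θ = 329.6° → φ = 19.570°, λ = 163.036°.
Leg 2: from (19.570°, 163.036°), δ = 4779.1/6371.0088 = 0.750132 rad, θ = 167.6° → φ = -22.477°, λ = 172.152°.
Leg 3: from (-22.477°, 172.152°), δ = 4199.1/6371.0088 = 0.659095 rad, θ = 171.8° → φ = -59.579°, λ = -177.915°.

latitude -59.579°, longitude -177.915°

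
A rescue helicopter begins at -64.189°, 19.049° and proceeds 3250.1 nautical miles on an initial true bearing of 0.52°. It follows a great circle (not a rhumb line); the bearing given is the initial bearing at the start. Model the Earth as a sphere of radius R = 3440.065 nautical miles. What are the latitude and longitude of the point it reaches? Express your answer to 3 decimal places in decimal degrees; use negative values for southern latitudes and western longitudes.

Angular distance δ = d/R = 3250.1 / 3440.065 = 0.944779 rad.
With φ₁ = -64.189° = -1.120309 rad and θ = 0.52° = 0.009076 rad:
Destination latitude: φ₂ = arcsin( sin φ₁ cos δ + cos φ₁ sin δ cos θ ) = arcsin(-0.174645) = -10.058°.
Δλ = atan2( sin θ sin δ cos φ₁ , cos δ − sin φ₁ sin φ₂ ) = atan2(0.003202, 0.428700) = 0.007469 rad = 0.428°.
Hence λ₂ = 19.049° + 0.428° = 19.477°.

latitude -10.058°, longitude 19.477°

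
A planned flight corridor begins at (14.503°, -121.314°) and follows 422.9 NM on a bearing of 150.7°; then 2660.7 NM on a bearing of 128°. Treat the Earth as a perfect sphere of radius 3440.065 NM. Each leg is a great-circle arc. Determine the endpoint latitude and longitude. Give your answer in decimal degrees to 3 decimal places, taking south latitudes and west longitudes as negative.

Apply the spherical direct solution leg by leg, carrying full precision between legs.
Leg 1: from (14.503°, -121.314°), δ = 422.9/3440.065 = 0.122934 rad, θ = 150.7° → φ = 8.338°, λ = -117.837°.
Leg 2: from (8.338°, -117.837°), δ = 2660.7/3440.065 = 0.773445 rad, θ = 128° → φ = -18.772°, λ = -82.285°.

latitude -18.772°, longitude -82.285°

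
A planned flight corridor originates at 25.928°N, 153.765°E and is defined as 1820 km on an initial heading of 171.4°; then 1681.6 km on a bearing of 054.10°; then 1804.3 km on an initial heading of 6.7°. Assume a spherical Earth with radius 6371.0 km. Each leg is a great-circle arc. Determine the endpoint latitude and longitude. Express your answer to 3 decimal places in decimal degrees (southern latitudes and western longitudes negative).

Apply the spherical direct solution leg by leg, carrying full precision between legs.
Leg 1: from (25.928°, 153.765°), δ = 1820/6371 = 0.285669 rad, θ = 171.4° → φ = 9.726°, λ = 156.215°.
Leg 2: from (9.726°, 156.215°), δ = 1681.6/6371 = 0.263946 rad, θ = 54.1° → φ = 18.292°, λ = 169.076°.
Leg 3: from (18.292°, 169.076°), δ = 1804.3/6371 = 0.283205 rad, θ = 6.7° → φ = 34.393°, λ = 171.340°.

latitude 34.393°, longitude 171.340°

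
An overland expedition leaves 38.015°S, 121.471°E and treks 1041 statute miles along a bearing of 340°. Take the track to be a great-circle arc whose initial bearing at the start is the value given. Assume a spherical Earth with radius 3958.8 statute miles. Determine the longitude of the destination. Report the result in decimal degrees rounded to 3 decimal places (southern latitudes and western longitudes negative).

longitude 115.898°

Angular distance δ = d/R = 1041 / 3958.8 = 0.262958 rad.
Start latitude φ₁ = -0.663487 rad; initial bearing θ = 5.934119 rad.
sin φ₂ = sin φ₁ cos δ + cos φ₁ sin δ cos θ = (-0.615868)(0.965625) + (0.787850)(0.259938)(0.939693) = -0.402256
φ₂ = asin(-0.402256) = -0.413979 rad = -23.719°.
Δλ = atan2( sin θ sin δ cos φ₁ , cos δ − sin φ₁ sin φ₂ ) = atan2(-0.070043, 0.717889) = -0.097260 rad = -5.573°.
λ₂ = 121.471° + -5.573° = 115.898°.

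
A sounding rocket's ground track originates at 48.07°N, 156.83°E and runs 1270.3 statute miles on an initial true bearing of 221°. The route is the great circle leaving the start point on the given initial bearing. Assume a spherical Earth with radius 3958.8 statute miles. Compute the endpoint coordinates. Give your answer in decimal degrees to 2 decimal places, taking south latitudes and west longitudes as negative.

Angular distance δ = d/R = 1270.3 / 3958.8 = 0.320880 rad.
Converting: φ₁ = 0.838980 rad, θ = 3.857178 rad.
Applying the spherical law of cosines for sides, sin φ₂ = sin φ₁ cos δ + cos φ₁ sin δ cos θ = 0.546927, so φ₂ = 33.16°.
For the longitude increment, Δλ = atan2( sin θ sin δ cos φ₁, cos δ − sin φ₁ sin φ₂ ) = atan2(-0.138270, 0.542065) = -14.31°.
λ₂ = λ₁ + Δλ = 142.52°.

latitude 33.16°, longitude 142.52°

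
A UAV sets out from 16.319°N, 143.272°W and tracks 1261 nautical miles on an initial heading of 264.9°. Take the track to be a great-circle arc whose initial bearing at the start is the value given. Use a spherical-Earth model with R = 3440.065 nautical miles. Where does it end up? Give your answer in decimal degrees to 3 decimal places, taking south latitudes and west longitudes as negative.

Central angle δ = d/R = 0.366563 rad.
Start latitude φ₁ = 0.284820 rad; initial bearing θ = 4.623377 rad.
Destination latitude: φ₂ = arcsin( sin φ₁ cos δ + cos φ₁ sin δ cos θ ) = arcsin(0.231741) = 13.400°.
Δλ = atan2( sin θ sin δ cos φ₁ , cos δ − sin φ₁ sin φ₂ ) = atan2(-0.342607, 0.868449) = -0.375760 rad = -21.529°.
λ₂ = λ₁ + Δλ = -164.801°.

latitude 13.400°, longitude -164.801°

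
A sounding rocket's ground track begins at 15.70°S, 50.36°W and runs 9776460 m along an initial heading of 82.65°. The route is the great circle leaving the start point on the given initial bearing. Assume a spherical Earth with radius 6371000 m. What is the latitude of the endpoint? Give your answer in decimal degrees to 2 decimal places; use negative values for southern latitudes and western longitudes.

latitude 6.50°

Angular distance δ = d/R = 9776460 / 6371000 = 1.534525 rad.
With φ₁ = -15.70° = -0.274017 rad and θ = 82.65° = 1.442515 rad:
sin φ₂ = sin φ₁ cos δ + cos φ₁ sin δ cos θ = (-0.270600)(0.036263) + (0.962692)(0.999342)(0.127930) = 0.113263
φ₂ = asin(0.113263) = 0.113507 rad = 6.50°.
Δλ = atan2( sin θ sin δ cos φ₁ , cos δ − sin φ₁ sin φ₂ ) = atan2(0.954153, 0.066912) = 1.500784 rad = 85.99°.
λ₂ = λ₁ + Δλ = 35.63°.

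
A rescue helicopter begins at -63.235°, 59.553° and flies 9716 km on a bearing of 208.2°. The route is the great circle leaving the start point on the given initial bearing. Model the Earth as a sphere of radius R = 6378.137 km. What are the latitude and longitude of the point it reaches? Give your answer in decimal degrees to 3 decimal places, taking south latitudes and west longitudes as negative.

The arc subtends δ = 9716/6378.137 = 1.523329 rad at the centre.
Converting: φ₁ = -1.103659 rad, θ = 3.633776 rad.
sin φ₂ = sin φ₁ cos δ + cos φ₁ sin δ cos θ = (-0.892861)(0.047450) + (0.450332)(0.998874)(-0.881303) = -0.438798
φ₂ = asin(-0.438798) = -0.454261 rad = -26.027°.
Δλ = atan2( sin θ sin δ cos φ₁ , cos δ − sin φ₁ sin φ₂ ) = atan2(-0.212565, -0.344336) = -2.588536 rad = -148.312°.
λ₂ = λ₁ + Δλ = -88.759°.

latitude -26.027°, longitude -88.759°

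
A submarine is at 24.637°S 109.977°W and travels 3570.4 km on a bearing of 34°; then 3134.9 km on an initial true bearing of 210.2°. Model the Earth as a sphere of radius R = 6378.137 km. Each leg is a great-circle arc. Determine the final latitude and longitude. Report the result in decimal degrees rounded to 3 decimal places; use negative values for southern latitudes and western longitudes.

latitude -21.475°, longitude -107.464°

Apply the spherical direct solution leg by leg, carrying full precision between legs.
Leg 1: from (-24.637°, -109.977°), δ = 3570.4/6378.137 = 0.559787 rad, θ = 34° → φ = 2.689°, λ = -92.684°.
Leg 2: from (2.689°, -92.684°), δ = 3134.9/6378.137 = 0.491507 rad, θ = 210.2° → φ = -21.475°, λ = -107.464°.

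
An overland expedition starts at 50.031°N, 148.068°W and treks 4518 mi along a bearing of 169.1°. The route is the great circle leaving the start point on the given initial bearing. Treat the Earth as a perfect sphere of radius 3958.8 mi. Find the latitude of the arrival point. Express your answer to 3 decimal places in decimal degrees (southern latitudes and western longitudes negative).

δ = 4518/3958.8 = 1.141255 rad (65.3891°).
Converting: φ₁ = 0.873206 rad, θ = 2.951352 rad.
sin φ₂ = sin φ₁ cos δ + cos φ₁ sin δ cos θ = (0.766392)(0.416454) + (0.642373)(0.909157)(-0.981959) = -0.254314
φ₂ = asin(-0.254314) = -0.257139 rad = -14.733°.
For the longitude increment, Δλ = atan2( sin θ sin δ cos φ₁, cos δ − sin φ₁ sin φ₂ ) = atan2(0.110435, 0.611358) = 10.239°.
λ₂ = λ₁ + Δλ = -137.829°.

latitude -14.733°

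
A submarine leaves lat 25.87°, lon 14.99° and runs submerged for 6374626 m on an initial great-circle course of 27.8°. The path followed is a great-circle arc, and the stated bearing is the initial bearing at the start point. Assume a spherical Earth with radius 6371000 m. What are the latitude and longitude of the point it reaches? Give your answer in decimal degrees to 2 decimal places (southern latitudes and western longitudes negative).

latitude 64.90°, longitude 82.71°

Central angle δ = d/R = 1.000569 rad.
With φ₁ = 25.87° = 0.451517 rad and θ = 27.8° = 0.485202 rad:
sin φ₂ = sin φ₁ cos δ + cos φ₁ sin δ cos θ = (0.436331)(0.539823) + (0.899786)(0.841778)(0.884581) = 0.905541
φ₂ = asin(0.905541) = 1.132654 rad = 64.90°.
Δλ = atan2( sin θ sin δ cos φ₁ , cos δ − sin φ₁ sin φ₂ ) = atan2(0.353251, 0.144708) = 1.182002 rad = 67.72°.
λ₂ = λ₁ + Δλ = 82.71°.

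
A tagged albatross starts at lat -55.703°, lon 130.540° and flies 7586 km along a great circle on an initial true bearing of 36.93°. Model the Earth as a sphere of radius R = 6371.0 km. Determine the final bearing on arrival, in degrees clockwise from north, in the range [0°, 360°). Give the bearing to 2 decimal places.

final bearing 19.92°

Angular distance δ = d/R = 7586 / 6371 = 1.190708 rad.
With φ₁ = -55.703° = -0.972201 rad and θ = 36.93° = 0.644550 rad:
Destination latitude: φ₂ = arcsin( sin φ₁ cos δ + cos φ₁ sin δ cos θ ) = arcsin(0.111789) = 6.418°.
Δλ = atan2( sin θ sin δ cos φ₁ , cos δ − sin φ₁ sin φ₂ ) = atan2(0.314400, 0.463355) = 0.596170 rad = 34.158°.
λ₂ = 130.540° + 34.158° = 164.698°.
The forward bearing on arrival equals the back-azimuth from the destination plus 180°.
Back-azimuth from P₂ (6.42°, 164.70°) to P₁ (-55.70°, 130.54°), with Δλ' = λ₁ − λ₂ = -34.16°: atan2( sin Δλ' cos φ₁ , cos φ₂ sin φ₁ − sin φ₂ cos φ₁ cos Δλ' ) = 199.92°.
Final bearing = (199.92° + 180°) mod 360° = 19.92°.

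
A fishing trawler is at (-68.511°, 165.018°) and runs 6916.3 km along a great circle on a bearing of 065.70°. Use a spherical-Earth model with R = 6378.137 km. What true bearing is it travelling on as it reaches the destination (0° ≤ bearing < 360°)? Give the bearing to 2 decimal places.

Central angle δ = d/R = 1.084376 rad.
Start latitude φ₁ = -1.195743 rad; initial bearing θ = 1.146681 rad.
sin φ₂ = sin φ₁ cos δ + cos φ₁ sin δ cos θ = (-0.930488)(0.467464) + (0.366323)(0.884012)(0.411514) = -0.301708
φ₂ = asin(-0.301708) = -0.306483 rad = -17.560°.
Then Δλ = atan2(0.295143, 0.186729) = 1.006699 rad, from sin θ sin δ cos φ₁ over cos δ − sin φ₁ sin φ₂.
λ₂ = 165.018° + 57.680° = 222.698°, normalized to (−180°, 180°] → -137.302°.
The forward bearing on arrival equals the back-azimuth from the destination plus 180°.
Back-azimuth from P₂ (-17.56°, -137.30°) to P₁ (-68.51°, 165.02°), with Δλ' = λ₁ − λ₂ = 302.32°: atan2( sin Δλ' cos φ₁ , cos φ₂ sin φ₁ − sin φ₂ cos φ₁ cos Δλ' ) = 200.50°.
Final bearing = (200.50° + 180°) mod 360° = 20.50°.

final bearing 20.50°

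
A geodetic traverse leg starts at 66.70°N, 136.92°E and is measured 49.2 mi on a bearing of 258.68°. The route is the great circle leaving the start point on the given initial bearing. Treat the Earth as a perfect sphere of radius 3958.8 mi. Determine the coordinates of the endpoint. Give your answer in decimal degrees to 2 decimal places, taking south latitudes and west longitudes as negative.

The arc subtends δ = 49.2/3958.8 = 0.012428 rad at the centre.
Converting: φ₁ = 1.164135 rad, θ = 4.514818 rad.
sin φ₂ = sin φ₁ cos δ + cos φ₁ sin δ cos θ = (0.918446)(0.999923) + (0.395546)(0.012428)(-0.196288) = 0.917411
φ₂ = asin(0.917411) = 1.161524 rad = 66.55°.
Then Δλ = atan2(-0.004820, 0.157330) = -0.030627 rad, from sin θ sin δ cos φ₁ over cos δ − sin φ₁ sin φ₂.
λ₂ = λ₁ + Δλ = 135.17°.

latitude 66.55°, longitude 135.17°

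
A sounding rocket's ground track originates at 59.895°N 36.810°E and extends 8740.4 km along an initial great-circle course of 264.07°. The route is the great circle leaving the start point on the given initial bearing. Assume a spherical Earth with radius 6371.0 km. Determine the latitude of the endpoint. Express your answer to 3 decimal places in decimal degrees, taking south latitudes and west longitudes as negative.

Central angle δ = d/R = 1.371904 rad.
With φ₁ = 59.895° = 1.045365 rad and θ = 264.07° = 4.608891 rad:
sin φ₂ = sin φ₁ cos δ + cos φ₁ sin δ cos θ = (0.865108)(0.197584) + (0.501586)(0.980286)(-0.103313) = 0.120132
φ₂ = asin(0.120132) = 0.120423 rad = 6.900°.
For the longitude increment, Δλ = atan2( sin θ sin δ cos φ₁, cos δ − sin φ₁ sin φ₂ ) = atan2(-0.489067, 0.093656) = -79.159°.
λ₂ = λ₁ + Δλ = -42.349°.

latitude 6.900°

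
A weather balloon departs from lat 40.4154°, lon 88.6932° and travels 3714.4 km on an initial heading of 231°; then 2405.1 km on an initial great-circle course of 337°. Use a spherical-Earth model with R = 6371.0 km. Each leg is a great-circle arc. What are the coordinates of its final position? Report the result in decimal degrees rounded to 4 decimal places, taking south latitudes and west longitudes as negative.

latitude 35.7241°, longitude 52.0296°

Apply the spherical direct solution leg by leg, carrying full precision between legs.
Leg 1: from (40.4154°, 88.6932°), δ = 3714.4/6371 = 0.583017 rad, θ = 231° → φ = 16.1072°, λ = 62.2484°.
Leg 2: from (16.1072°, 62.2484°), δ = 2405.1/6371 = 0.377507 rad, θ = 337° → φ = 35.7241°, λ = 52.0296°.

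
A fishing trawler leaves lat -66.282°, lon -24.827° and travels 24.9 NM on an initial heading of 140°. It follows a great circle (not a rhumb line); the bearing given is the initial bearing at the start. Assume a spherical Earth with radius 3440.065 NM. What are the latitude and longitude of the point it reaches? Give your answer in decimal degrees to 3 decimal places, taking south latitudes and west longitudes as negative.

The arc subtends δ = 24.9/3440.065 = 0.007238 rad at the centre.
Start latitude φ₁ = -1.156839 rad; initial bearing θ = 2.443461 rad.
Destination latitude: φ₂ = arcsin( sin φ₁ cos δ + cos φ₁ sin δ cos θ ) = arcsin(-0.917743) = -66.598°.
For the longitude increment, Δλ = atan2( sin θ sin δ cos φ₁, cos δ − sin φ₁ sin φ₂ ) = atan2(0.001871, 0.159747) = 0.671°.
Hence λ₂ = -24.827° + 0.671° = -24.156°.

latitude -66.598°, longitude -24.156°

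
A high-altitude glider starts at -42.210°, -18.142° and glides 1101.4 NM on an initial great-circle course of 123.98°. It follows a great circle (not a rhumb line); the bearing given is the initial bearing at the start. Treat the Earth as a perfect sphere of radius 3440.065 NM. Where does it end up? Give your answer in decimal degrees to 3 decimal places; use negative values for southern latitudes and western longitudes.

δ = 1101.4/3440.065 = 0.320168 rad (18.3443°).
Start latitude φ₁ = -0.736703 rad; initial bearing θ = 2.163859 rad.
Applying the spherical law of cosines for sides, sin φ₂ = sin φ₁ cos δ + cos φ₁ sin δ cos θ = -0.767996, so φ₂ = -50.174°.
For the longitude increment, Δλ = atan2( sin θ sin δ cos φ₁, cos δ − sin φ₁ sin φ₂ ) = atan2(0.193306, 0.433204) = 24.048°.
λ₂ = λ₁ + Δλ = 5.906°.

latitude -50.174°, longitude 5.906°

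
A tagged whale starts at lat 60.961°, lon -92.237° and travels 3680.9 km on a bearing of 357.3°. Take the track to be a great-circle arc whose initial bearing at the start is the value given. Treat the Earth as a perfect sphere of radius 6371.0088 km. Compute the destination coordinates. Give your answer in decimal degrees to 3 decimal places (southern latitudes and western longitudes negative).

The arc subtends δ = 3680.9/6371.0088 = 0.577758 rad at the centre.
Converting: φ₁ = 1.063970 rad, θ = 6.236061 rad.
Destination latitude: φ₂ = arcsin( sin φ₁ cos δ + cos φ₁ sin δ cos θ ) = arcsin(0.997191) = 85.705°.
Then Δλ = atan2(-0.012488, -0.034144) = -2.790963 rad, from sin θ sin δ cos φ₁ over cos δ − sin φ₁ sin φ₂.
λ₂ = -92.237° + -159.910° = -252.147°, normalized to (−180°, 180°] → 107.853°.

latitude 85.705°, longitude 107.853°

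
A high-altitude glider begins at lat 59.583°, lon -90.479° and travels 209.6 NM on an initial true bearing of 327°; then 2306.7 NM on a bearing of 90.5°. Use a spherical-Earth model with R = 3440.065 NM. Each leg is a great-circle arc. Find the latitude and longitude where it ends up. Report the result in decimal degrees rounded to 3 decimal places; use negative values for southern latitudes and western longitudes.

Apply the spherical direct solution leg by leg, carrying full precision between legs.
Leg 1: from (59.583°, -90.479°), δ = 209.6/3440.065 = 0.060929 rad, θ = 327° → φ = 62.451°, λ = -94.591°.
Leg 2: from (62.451°, -94.591°), δ = 2306.7/3440.065 = 0.670540 rad, θ = 90.5° → φ = 43.800°, λ = -35.169°.

latitude 43.800°, longitude -35.169°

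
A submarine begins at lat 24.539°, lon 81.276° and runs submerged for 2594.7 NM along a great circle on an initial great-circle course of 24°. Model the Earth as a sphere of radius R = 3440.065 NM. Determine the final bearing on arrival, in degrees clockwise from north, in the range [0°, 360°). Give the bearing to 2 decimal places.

Angular distance δ = d/R = 2594.7 / 3440.065 = 0.754259 rad.
Converting: φ₁ = 0.428286 rad, θ = 0.418879 rad.
Destination latitude: φ₂ = arcsin( sin φ₁ cos δ + cos φ₁ sin δ cos θ ) = arcsin(0.871720) = 60.659°.
Then Δλ = atan2(0.253357, 0.366743) = 0.604545 rad, from sin θ sin δ cos φ₁ over cos δ − sin φ₁ sin φ₂.
λ₂ = λ₁ + Δλ = 115.914°.
The forward bearing on arrival equals the back-azimuth from the destination plus 180°.
Back-azimuth from P₂ (60.66°, 115.91°) to P₁ (24.54°, 81.28°), with Δλ' = λ₁ − λ₂ = -34.64°: atan2( sin Δλ' cos φ₁ , cos φ₂ sin φ₁ − sin φ₂ cos φ₁ cos Δλ' ) = 229.03°.
Final bearing = (229.03° + 180°) mod 360° = 49.03°.

final bearing 49.03°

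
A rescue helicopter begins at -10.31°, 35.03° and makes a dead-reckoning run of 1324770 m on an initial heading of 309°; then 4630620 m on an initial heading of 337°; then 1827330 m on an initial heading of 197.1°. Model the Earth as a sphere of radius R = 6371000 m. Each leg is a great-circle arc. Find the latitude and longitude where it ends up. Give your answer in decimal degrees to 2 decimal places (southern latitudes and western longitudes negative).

latitude 19.33°, longitude 2.22°

Apply the spherical direct solution leg by leg, carrying full precision between legs.
Leg 1: from (-10.31°, 35.03°), δ = 1324770/6371000 = 0.207938 rad, θ = 309° → φ = -2.71°, λ = 25.79°.
Leg 2: from (-2.71°, 25.79°), δ = 4630620/6371000 = 0.726828 rad, θ = 337° → φ = 35.15°, λ = 7.27°.
Leg 3: from (35.15°, 7.27°), δ = 1827330/6371000 = 0.286820 rad, θ = 197.1° → φ = 19.33°, λ = 2.22°.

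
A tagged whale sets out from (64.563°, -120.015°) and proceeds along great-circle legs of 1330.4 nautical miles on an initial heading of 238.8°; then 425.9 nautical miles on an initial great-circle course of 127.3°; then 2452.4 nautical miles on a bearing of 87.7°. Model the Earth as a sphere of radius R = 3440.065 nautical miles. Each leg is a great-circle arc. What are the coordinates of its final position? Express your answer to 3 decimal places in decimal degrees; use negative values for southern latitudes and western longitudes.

Apply the spherical direct solution leg by leg, carrying full precision between legs.
Leg 1: from (64.563°, -120.015°), δ = 1330.4/3440.065 = 0.386737 rad, θ = 238.8° → φ = 48.802°, λ = -149.343°.
Leg 2: from (48.802°, -149.343°), δ = 425.9/3440.065 = 0.123806 rad, θ = 127.3° → φ = 44.218°, λ = -141.465°.
Leg 3: from (44.218°, -141.465°), δ = 2452.4/3440.065 = 0.712894 rad, θ = 87.7° → φ = 33.118°, λ = -90.181°.

latitude 33.118°, longitude -90.181°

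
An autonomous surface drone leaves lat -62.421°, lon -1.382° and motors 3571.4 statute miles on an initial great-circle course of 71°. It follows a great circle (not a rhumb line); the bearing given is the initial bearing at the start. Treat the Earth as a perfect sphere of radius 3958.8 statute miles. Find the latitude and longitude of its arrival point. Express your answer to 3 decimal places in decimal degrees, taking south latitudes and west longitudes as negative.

δ = 3571.4/3958.8 = 0.902142 rad (51.6889°).
Start latitude φ₁ = -1.089452 rad; initial bearing θ = 1.239184 rad.
sin φ₂ = sin φ₁ cos δ + cos φ₁ sin δ cos θ = (-0.886373)(0.619931) + (0.462971)(0.784657)(0.325568) = -0.431220
φ₂ = asin(-0.431220) = -0.445844 rad = -25.545°.
For the longitude increment, Δλ = atan2( sin θ sin δ cos φ₁, cos δ − sin φ₁ sin φ₂ ) = atan2(0.343482, 0.237709) = 55.315°.
Hence λ₂ = -1.382° + 55.315° = 53.933°.

latitude -25.545°, longitude 53.933°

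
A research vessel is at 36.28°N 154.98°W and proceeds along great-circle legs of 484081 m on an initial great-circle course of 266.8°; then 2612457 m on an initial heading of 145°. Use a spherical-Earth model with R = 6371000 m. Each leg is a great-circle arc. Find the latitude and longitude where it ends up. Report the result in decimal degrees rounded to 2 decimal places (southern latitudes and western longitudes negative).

latitude 15.87°, longitude -146.60°

Apply the spherical direct solution leg by leg, carrying full precision between legs.
Leg 1: from (36.28°, -154.98°), δ = 484081/6371000 = 0.075982 rad, θ = 266.8° → φ = 35.92°, λ = -160.35°.
Leg 2: from (35.92°, -160.35°), δ = 2612457/6371000 = 0.410054 rad, θ = 145° → φ = 15.87°, λ = -146.60°.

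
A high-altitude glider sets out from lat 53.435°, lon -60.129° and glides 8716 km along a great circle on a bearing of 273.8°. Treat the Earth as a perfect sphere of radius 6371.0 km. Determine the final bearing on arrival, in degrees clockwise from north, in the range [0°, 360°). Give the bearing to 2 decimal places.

Central angle δ = d/R = 1.368074 rad.
Converting: φ₁ = 0.932617 rad, θ = 4.778711 rad.
sin φ₂ = sin φ₁ cos δ + cos φ₁ sin δ cos θ = (0.803182)(0.201337) + (0.595734)(0.979522)(0.066274) = 0.200383
φ₂ = asin(0.200383) = 0.201749 rad = 11.559°.
Δλ = atan2( sin θ sin δ cos φ₁ , cos δ − sin φ₁ sin φ₂ ) = atan2(-0.582252, 0.040393) = -1.501534 rad = -86.032°.
λ₂ = -60.129° + -86.032° = -146.161°.
The forward bearing on arrival equals the back-azimuth from the destination plus 180°.
Back-azimuth from P₂ (11.56°, -146.16°) to P₁ (53.44°, -60.13°), with Δλ' = λ₁ − λ₂ = 86.03°: atan2( sin Δλ' cos φ₁ , cos φ₂ sin φ₁ − sin φ₂ cos φ₁ cos Δλ' ) = 37.35°.
Final bearing = (37.35° + 180°) mod 360° = 217.35°.

final bearing 217.35°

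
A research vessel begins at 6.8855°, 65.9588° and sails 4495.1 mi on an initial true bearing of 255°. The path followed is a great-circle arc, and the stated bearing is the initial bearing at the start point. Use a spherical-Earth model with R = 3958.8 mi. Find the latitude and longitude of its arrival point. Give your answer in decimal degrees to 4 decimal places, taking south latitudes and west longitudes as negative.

latitude -10.5114°, longitude 2.9867°

Angular distance δ = d/R = 4495.1 / 3958.8 = 1.135470 rad.
Start latitude φ₁ = 0.120175 rad; initial bearing θ = 4.450590 rad.
Destination latitude: φ₂ = arcsin( sin φ₁ cos δ + cos φ₁ sin δ cos θ ) = arcsin(-0.182431) = -10.5114°.
Δλ = atan2( sin θ sin δ cos φ₁ , cos δ − sin φ₁ sin φ₂ ) = atan2(-0.869520, 0.443577) = -1.099070 rad = -62.9721°.
Hence λ₂ = 65.9588° + -62.9721° = 2.9867°.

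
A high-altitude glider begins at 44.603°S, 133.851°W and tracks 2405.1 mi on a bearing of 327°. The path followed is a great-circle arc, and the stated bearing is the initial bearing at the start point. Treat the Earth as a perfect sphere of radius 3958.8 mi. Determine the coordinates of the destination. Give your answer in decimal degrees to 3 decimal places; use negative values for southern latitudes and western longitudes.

latitude -13.631°, longitude -152.509°

δ = 2405.1/3958.8 = 0.607533 rad (34.8091°).
With φ₁ = -44.603° = -0.778469 rad and θ = 327° = 5.707227 rad:
Destination latitude: φ₂ = arcsin( sin φ₁ cos δ + cos φ₁ sin δ cos θ ) = arcsin(-0.235675) = -13.631°.
Then Δλ = atan2(-0.221360, 0.655570) = -0.325640 rad, from sin θ sin δ cos φ₁ over cos δ − sin φ₁ sin φ₂.
λ₂ = λ₁ + Δλ = -152.509°.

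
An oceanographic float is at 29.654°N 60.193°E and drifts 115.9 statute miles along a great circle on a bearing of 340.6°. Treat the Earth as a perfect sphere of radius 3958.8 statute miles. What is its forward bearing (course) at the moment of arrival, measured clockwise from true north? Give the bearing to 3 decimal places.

final bearing 340.270°

Central angle δ = d/R = 0.029277 rad.
Converting: φ₁ = 0.517560 rad, θ = 5.944591 rad.
sin φ₂ = sin φ₁ cos δ + cos φ₁ sin δ cos θ = (0.494761)(0.999571) + (0.869029)(0.029272)(0.943223) = 0.518543
φ₂ = asin(0.518543) = 0.545146 rad = 31.235°.
Δλ = atan2( sin θ sin δ cos φ₁ , cos δ − sin φ₁ sin φ₂ ) = atan2(-0.008450, 0.743016) = -0.011372 rad = -0.652°.
λ₂ = λ₁ + Δλ = 59.541°.
The forward bearing on arrival equals the back-azimuth from the destination plus 180°.
Back-azimuth from P₂ (31.235°, 59.541°) to P₁ (29.654°, 60.193°), with Δλ' = λ₁ − λ₂ = 0.652°: atan2( sin Δλ' cos φ₁ , cos φ₂ sin φ₁ − sin φ₂ cos φ₁ cos Δλ' ) = 160.270°.
Final bearing = (160.270° + 180°) mod 360° = 340.270°.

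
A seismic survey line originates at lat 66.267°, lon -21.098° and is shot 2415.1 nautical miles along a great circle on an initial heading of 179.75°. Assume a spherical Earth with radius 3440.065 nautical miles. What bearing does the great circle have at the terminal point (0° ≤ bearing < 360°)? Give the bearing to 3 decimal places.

The arc subtends δ = 2415.1/3440.065 = 0.702051 rad at the centre.
With φ₁ = 66.267° = 1.156577 rad and θ = 179.75° = 3.137229 rad:
Applying the spherical law of cosines for sides, sin φ₂ = sin φ₁ cos δ + cos φ₁ sin δ cos θ = 0.439040, so φ₂ = 26.043°.
For the longitude increment, Δλ = atan2( sin θ sin δ cos φ₁, cos δ − sin φ₁ sin φ₂ ) = atan2(0.001134, 0.361609) = 0.180°.
λ₂ = λ₁ + Δλ = -20.918°.
The forward bearing on arrival equals the back-azimuth from the destination plus 180°.
Back-azimuth from P₂ (26.043°, -20.918°) to P₁ (66.267°, -21.098°), with Δλ' = λ₁ − λ₂ = -0.180°: atan2( sin Δλ' cos φ₁ , cos φ₂ sin φ₁ − sin φ₂ cos φ₁ cos Δλ' ) = 359.888°.
Final bearing = (359.888° + 180°) mod 360° = 179.888°.

final bearing 179.888°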